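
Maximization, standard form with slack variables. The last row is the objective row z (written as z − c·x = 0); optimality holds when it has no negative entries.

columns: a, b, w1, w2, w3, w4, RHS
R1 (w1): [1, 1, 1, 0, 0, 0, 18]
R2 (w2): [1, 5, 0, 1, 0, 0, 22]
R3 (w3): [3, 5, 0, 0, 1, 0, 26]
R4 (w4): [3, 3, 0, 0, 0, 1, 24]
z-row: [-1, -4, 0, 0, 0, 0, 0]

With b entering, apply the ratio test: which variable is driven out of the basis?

Column b entries and ratios — w1: 18/1 = 18; w2: 22/5 = 22/5; w3: 26/5 = 26/5; w4: 24/3 = 8.
Smallest ratio is 22/5 in the row of w2, so w2 leaves.

w2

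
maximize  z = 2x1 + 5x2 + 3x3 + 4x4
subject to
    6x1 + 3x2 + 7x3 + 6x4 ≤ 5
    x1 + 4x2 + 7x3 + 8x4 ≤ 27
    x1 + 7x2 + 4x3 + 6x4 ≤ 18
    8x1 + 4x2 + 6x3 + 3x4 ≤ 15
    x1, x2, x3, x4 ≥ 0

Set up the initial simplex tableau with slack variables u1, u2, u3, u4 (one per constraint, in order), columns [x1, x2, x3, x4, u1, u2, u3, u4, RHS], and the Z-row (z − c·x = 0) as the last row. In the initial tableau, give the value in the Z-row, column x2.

The Z-row carries the negated objective coefficients: the x2 entry is -5.

-5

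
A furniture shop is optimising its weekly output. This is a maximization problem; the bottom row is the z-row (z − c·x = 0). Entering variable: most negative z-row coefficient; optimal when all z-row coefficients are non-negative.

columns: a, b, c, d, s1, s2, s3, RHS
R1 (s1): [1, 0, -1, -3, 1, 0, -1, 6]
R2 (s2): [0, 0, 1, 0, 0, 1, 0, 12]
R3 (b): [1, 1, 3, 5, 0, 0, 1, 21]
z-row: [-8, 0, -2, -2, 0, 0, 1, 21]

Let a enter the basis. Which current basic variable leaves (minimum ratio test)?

s1

Column a entries and ratios — s1: 6/1 = 6; s2: 0 ≤ 0, skip; b: 21/1 = 21.
Smallest ratio is 6 in the row of s1, so s1 leaves.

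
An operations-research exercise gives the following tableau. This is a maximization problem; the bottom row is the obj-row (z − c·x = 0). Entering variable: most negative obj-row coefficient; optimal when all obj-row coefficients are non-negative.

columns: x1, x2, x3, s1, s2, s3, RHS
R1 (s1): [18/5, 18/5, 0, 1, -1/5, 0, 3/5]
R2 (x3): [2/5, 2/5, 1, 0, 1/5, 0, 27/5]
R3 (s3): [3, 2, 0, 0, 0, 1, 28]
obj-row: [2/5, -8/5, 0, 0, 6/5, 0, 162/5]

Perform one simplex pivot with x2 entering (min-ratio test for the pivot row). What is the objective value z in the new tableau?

Ratio test on column x2 — row 1: (3/5)/(18/5) = 1/6; row 2: (27/5)/(2/5) = 27/2; row 3: 28/2 = 14. Minimum is 1/6 at row 1 (s1 leaves); pivot element 18/5.
Pivot on row 1; the obj-row RHS becomes 162/5 − (-8/5)·(1/6) = 98/3.

98/3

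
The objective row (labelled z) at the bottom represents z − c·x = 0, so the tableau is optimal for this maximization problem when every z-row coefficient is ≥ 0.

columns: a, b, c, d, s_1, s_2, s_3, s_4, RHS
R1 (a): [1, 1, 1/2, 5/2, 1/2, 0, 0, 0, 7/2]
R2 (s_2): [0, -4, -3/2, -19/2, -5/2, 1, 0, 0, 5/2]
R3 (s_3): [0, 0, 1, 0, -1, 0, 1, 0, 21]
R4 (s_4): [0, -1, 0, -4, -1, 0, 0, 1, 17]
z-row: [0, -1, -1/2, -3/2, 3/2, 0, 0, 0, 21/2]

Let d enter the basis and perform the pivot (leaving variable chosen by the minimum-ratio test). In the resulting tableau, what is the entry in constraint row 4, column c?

4/5

Ratio test on column d — row 1: (7/2)/(5/2) = 7/5; row 2: entry -19/2 ≤ 0; row 3: entry 0 ≤ 0; row 4: entry -4 ≤ 0. Minimum is 7/5 at row 1 (a leaves); pivot element 5/2.
Divide row 1 by 5/2; eliminate column d from the other rows.
Row 4 update in column c: 0 − (-4)·(1/5) = 4/5.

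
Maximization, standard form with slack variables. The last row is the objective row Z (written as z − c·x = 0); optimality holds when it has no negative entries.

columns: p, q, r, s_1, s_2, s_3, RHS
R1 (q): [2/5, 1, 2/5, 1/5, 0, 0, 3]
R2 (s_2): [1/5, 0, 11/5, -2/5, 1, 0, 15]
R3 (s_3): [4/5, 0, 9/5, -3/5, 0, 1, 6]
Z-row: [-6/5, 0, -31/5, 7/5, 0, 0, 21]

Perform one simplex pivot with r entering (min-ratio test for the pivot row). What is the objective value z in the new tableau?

Ratio test on column r — row 1: 3/(2/5) = 15/2; row 2: 15/(11/5) = 75/11; row 3: 6/(9/5) = 10/3. Minimum is 10/3 at row 3 (s_3 leaves); pivot element 9/5.
Pivot on row 3; the Z-row RHS becomes 21 − (-31/5)·(10/3) = 125/3.

125/3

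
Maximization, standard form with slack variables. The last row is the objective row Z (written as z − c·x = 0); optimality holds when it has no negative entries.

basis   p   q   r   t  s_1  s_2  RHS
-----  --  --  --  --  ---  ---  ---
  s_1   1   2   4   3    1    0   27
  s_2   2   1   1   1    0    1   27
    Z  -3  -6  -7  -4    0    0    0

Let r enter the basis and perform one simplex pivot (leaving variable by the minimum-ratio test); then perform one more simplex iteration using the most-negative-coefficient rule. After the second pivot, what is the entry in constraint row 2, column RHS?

Ratio test on column r — row 1: 27/4 = 27/4; row 2: 27/1 = 27. Minimum is 27/4 at row 1 (s_1 leaves); pivot element 4.
Divide row 1 by 4; eliminate column r from the other rows.
Second iteration: most negative Z-row entry is -5/2 in column q, so q enters.
Ratio test on column q — row 1: (27/4)/(1/2) = 27/2; row 2: (81/4)/(1/2) = 81/2. Minimum is 27/2 at row 1 (r leaves); pivot element 1/2.
Divide row 1 by 1/2; eliminate column q from the other rows.
After both pivots, the entry at constraint row 2, column RHS is 27/2.

27/2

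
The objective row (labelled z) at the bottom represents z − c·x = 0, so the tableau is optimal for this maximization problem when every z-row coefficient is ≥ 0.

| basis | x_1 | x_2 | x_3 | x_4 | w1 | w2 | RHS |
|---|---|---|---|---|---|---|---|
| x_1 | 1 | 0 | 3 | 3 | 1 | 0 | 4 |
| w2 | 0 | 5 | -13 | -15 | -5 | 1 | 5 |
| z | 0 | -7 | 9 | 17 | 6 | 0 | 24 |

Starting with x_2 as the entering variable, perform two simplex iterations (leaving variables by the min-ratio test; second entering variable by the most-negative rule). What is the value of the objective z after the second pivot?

Ratio test on column x_2 — row 1: entry 0 ≤ 0; row 2: 5/5 = 1. Minimum is 1 at row 2 (w2 leaves); pivot element 5.
Pivot on row 2; the z-row RHS becomes 24 − (-7)·1 = 31.
Next entering variable (most negative z-row entry -46/5): x_3.
Ratio test on column x_3 — row 1: 4/3 = 4/3; row 2: entry -13/5 ≤ 0. Minimum is 4/3 at row 1 (x_1 leaves); pivot element 3.
After the second pivot the z-row RHS is 31 − (-46/5)·(4/3) = 649/15.

649/15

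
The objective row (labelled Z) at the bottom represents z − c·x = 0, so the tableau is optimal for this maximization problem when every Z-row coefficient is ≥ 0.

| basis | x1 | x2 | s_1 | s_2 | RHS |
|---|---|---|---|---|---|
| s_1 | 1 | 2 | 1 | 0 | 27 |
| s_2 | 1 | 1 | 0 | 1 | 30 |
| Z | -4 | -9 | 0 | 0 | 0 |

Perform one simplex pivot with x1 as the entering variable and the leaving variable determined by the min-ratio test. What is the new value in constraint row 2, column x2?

Ratio test on column x1 — row 1: 27/1 = 27; row 2: 30/1 = 30. Minimum is 27 at row 1 (s_1 leaves); pivot element 1.
Divide row 1 by 1; eliminate column x1 from the other rows.
Row 2 update in column x2: 1 − 1·2 = -1.

-1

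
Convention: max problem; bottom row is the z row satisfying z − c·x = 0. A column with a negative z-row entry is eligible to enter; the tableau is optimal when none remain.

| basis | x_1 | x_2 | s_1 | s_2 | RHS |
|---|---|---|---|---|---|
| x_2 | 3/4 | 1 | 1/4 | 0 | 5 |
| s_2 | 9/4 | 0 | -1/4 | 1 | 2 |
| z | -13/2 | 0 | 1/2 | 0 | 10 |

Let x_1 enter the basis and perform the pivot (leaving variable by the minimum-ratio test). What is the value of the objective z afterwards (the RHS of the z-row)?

Ratio test on column x_1 — row 1: 5/(3/4) = 20/3; row 2: 2/(9/4) = 8/9. Minimum is 8/9 at row 2 (s_2 leaves); pivot element 9/4.
Pivot on row 2; the z-row RHS becomes 10 − (-13/2)·(8/9) = 142/9.

142/9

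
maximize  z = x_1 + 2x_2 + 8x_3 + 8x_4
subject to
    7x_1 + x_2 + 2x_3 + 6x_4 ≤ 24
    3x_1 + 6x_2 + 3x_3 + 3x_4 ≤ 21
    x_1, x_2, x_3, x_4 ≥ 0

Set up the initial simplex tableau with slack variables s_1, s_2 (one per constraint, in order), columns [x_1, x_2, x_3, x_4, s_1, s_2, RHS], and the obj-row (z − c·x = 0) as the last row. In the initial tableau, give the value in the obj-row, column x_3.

-8

The obj-row carries the negated objective coefficients: the x_3 entry is -8.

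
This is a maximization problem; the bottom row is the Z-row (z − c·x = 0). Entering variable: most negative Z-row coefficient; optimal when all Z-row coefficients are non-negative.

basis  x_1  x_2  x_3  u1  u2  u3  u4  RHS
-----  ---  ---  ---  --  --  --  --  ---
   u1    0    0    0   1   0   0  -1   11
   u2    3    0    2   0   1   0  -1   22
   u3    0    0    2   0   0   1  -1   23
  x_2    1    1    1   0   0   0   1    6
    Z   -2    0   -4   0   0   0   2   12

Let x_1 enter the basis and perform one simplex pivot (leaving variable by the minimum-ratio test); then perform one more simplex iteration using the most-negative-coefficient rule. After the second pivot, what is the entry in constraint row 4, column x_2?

1

Ratio test on column x_1 — row 1: entry 0 ≤ 0; row 2: 22/3 = 22/3; row 3: entry 0 ≤ 0; row 4: 6/1 = 6. Minimum is 6 at row 4 (x_2 leaves); pivot element 1.
Divide row 4 by 1; eliminate column x_1 from the other rows.
Second iteration: most negative Z-row entry is -2 in column x_3, so x_3 enters.
Ratio test on column x_3 — row 1: entry 0 ≤ 0; row 2: entry -1 ≤ 0; row 3: 23/2 = 23/2; row 4: 6/1 = 6. Minimum is 6 at row 4 (x_1 leaves); pivot element 1.
Divide row 4 by 1; eliminate column x_3 from the other rows.
After both pivots, the entry at constraint row 4, column x_2 is 1.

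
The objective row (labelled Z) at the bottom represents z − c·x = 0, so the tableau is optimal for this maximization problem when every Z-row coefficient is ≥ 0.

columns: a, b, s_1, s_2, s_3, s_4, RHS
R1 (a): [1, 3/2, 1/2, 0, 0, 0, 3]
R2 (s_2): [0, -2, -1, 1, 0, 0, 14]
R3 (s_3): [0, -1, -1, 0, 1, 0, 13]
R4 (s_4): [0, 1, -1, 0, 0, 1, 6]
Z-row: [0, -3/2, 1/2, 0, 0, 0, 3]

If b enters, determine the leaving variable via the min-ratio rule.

a

Column b entries and ratios — a: 3/(3/2) = 2; s_2: -2 ≤ 0, skip; s_3: -1 ≤ 0, skip; s_4: 6/1 = 6.
Smallest ratio is 2 in the row of a, so a leaves.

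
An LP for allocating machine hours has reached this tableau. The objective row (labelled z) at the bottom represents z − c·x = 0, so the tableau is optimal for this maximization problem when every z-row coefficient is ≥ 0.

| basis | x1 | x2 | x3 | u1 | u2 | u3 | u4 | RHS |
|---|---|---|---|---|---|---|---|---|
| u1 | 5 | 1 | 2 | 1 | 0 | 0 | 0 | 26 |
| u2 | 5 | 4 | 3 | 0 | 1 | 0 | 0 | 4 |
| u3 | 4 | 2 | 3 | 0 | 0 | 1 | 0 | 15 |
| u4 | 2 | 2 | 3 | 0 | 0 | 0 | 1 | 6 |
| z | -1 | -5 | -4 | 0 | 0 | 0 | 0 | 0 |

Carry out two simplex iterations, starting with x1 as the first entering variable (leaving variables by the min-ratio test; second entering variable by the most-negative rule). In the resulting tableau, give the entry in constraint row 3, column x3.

Ratio test on column x1 — row 1: 26/5 = 26/5; row 2: 4/5 = 4/5; row 3: 15/4 = 15/4; row 4: 6/2 = 3. Minimum is 4/5 at row 2 (u2 leaves); pivot element 5.
Divide row 2 by 5; eliminate column x1 from the other rows.
Second iteration: most negative z-row entry is -21/5 in column x2, so x2 enters.
Ratio test on column x2 — row 1: entry -3 ≤ 0; row 2: (4/5)/(4/5) = 1; row 3: entry -6/5 ≤ 0; row 4: (22/5)/(2/5) = 11. Minimum is 1 at row 2 (x1 leaves); pivot element 4/5.
Divide row 2 by 4/5; eliminate column x2 from the other rows.
After both pivots, the entry at constraint row 3, column x3 is 3/2.

3/2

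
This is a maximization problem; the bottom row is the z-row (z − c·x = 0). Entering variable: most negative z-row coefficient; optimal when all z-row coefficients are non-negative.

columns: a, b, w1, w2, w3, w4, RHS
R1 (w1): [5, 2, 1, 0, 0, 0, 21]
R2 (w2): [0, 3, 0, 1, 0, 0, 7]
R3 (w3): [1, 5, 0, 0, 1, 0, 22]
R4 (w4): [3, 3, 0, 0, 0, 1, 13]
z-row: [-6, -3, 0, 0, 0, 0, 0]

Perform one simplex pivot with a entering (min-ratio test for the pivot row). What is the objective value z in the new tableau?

Ratio test on column a — row 1: 21/5 = 21/5; row 2: entry 0 ≤ 0; row 3: 22/1 = 22; row 4: 13/3 = 13/3. Minimum is 21/5 at row 1 (w1 leaves); pivot element 5.
Pivot on row 1; the z-row RHS becomes 0 − (-6)·(21/5) = 126/5.

126/5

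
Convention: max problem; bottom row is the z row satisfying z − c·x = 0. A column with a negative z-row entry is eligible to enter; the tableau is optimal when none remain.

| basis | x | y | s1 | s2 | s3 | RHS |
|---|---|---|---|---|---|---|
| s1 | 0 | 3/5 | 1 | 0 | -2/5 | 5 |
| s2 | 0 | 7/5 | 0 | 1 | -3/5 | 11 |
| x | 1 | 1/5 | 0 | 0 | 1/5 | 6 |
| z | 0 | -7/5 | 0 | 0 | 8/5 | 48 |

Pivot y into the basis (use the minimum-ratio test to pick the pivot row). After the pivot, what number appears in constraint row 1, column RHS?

2/7

Ratio test on column y — row 1: 5/(3/5) = 25/3; row 2: 11/(7/5) = 55/7; row 3: 6/(1/5) = 30. Minimum is 55/7 at row 2 (s2 leaves); pivot element 7/5.
Divide row 2 by 7/5; eliminate column y from the other rows.
Row 1 update in column RHS: 5 − (3/5)·(55/7) = 2/7.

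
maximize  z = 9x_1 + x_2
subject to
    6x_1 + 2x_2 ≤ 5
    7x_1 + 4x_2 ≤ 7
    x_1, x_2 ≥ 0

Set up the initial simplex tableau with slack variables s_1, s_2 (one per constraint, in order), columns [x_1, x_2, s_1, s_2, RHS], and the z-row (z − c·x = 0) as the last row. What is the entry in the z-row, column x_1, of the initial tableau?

-9

The z-row carries the negated objective coefficients: the x_1 entry is -9.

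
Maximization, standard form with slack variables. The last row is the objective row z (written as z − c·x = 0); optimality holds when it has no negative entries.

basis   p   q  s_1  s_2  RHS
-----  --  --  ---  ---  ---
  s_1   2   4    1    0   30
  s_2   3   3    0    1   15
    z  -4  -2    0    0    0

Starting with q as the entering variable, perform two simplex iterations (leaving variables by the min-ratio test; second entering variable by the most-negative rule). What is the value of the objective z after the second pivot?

20

Ratio test on column q — row 1: 30/4 = 15/2; row 2: 15/3 = 5. Minimum is 5 at row 2 (s_2 leaves); pivot element 3.
Pivot on row 2; the z-row RHS becomes 0 − (-2)·5 = 10.
Next entering variable (most negative z-row entry -2): p.
Ratio test on column p — row 1: entry -2 ≤ 0; row 2: 5/1 = 5. Minimum is 5 at row 2 (q leaves); pivot element 1.
After the second pivot the z-row RHS is 10 − (-2)·5 = 20.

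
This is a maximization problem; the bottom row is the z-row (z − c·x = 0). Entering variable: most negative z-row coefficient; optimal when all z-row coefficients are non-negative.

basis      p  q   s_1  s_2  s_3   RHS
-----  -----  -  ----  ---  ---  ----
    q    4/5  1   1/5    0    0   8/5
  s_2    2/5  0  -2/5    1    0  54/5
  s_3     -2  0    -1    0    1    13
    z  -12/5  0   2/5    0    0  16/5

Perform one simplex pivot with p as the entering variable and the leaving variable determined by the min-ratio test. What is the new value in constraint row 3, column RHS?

17

Ratio test on column p — row 1: (8/5)/(4/5) = 2; row 2: (54/5)/(2/5) = 27; row 3: entry -2 ≤ 0. Minimum is 2 at row 1 (q leaves); pivot element 4/5.
Divide row 1 by 4/5; eliminate column p from the other rows.
Row 3 update in column RHS: 13 − (-2)·2 = 17.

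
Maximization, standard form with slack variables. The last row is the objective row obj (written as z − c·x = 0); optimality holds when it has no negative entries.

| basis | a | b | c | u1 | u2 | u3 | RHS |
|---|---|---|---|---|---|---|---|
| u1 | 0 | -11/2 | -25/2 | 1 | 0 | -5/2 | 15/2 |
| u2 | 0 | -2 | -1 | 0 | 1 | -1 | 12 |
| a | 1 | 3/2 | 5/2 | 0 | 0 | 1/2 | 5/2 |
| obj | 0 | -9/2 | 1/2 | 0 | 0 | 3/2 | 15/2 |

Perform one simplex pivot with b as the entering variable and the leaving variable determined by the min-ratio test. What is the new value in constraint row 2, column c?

Ratio test on column b — row 1: entry -11/2 ≤ 0; row 2: entry -2 ≤ 0; row 3: (5/2)/(3/2) = 5/3. Minimum is 5/3 at row 3 (a leaves); pivot element 3/2.
Divide row 3 by 3/2; eliminate column b from the other rows.
Row 2 update in column c: -1 − (-2)·(5/3) = 7/3.

7/3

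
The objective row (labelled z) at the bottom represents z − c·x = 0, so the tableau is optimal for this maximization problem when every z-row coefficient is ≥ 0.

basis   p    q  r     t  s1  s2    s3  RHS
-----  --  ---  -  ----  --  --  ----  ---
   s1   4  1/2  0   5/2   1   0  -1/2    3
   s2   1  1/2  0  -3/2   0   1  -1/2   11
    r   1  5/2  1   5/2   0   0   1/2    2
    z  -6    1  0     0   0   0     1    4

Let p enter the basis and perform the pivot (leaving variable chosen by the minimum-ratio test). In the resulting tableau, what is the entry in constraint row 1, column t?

5/8

Ratio test on column p — row 1: 3/4 = 3/4; row 2: 11/1 = 11; row 3: 2/1 = 2. Minimum is 3/4 at row 1 (s1 leaves); pivot element 4.
Divide row 1 by 4; eliminate column p from the other rows.
In the new row 1, the t entry is the old entry divided by the pivot: (5/2)/4 = 5/8.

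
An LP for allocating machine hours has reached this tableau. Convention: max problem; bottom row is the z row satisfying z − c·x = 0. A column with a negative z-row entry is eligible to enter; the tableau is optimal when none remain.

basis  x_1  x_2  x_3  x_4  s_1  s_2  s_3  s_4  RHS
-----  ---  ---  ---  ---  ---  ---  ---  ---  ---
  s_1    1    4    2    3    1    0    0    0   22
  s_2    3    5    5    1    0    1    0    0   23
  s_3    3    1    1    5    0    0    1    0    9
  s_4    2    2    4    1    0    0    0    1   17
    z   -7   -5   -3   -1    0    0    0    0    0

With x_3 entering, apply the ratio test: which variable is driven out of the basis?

Column x_3 entries and ratios — s_1: 22/2 = 11; s_2: 23/5 = 23/5; s_3: 9/1 = 9; s_4: 17/4 = 17/4.
Smallest ratio is 17/4 in the row of s_4, so s_4 leaves.

s_4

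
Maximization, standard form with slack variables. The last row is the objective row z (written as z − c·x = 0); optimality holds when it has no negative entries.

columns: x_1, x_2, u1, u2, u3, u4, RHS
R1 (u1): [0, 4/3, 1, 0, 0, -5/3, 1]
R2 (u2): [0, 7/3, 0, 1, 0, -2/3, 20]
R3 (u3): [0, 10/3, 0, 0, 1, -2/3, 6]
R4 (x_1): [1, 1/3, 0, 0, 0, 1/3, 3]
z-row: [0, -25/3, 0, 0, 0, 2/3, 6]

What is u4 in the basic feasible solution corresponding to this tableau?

u4 is not in the basis, so in the current basic feasible solution u4 = 0.

0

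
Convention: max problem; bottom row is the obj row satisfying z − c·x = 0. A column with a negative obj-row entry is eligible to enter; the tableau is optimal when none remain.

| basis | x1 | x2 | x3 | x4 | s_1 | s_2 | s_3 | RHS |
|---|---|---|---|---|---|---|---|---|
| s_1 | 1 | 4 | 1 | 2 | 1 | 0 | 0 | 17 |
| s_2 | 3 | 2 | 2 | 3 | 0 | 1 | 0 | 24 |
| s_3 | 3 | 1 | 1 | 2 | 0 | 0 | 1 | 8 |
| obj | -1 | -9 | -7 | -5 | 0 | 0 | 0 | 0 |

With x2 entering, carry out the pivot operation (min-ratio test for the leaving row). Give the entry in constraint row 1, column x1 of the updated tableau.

1/4

Ratio test on column x2 — row 1: 17/4 = 17/4; row 2: 24/2 = 12; row 3: 8/1 = 8. Minimum is 17/4 at row 1 (s_1 leaves); pivot element 4.
Divide row 1 by 4; eliminate column x2 from the other rows.
In the new row 1, the x1 entry is the old entry divided by the pivot: 1/4 = 1/4.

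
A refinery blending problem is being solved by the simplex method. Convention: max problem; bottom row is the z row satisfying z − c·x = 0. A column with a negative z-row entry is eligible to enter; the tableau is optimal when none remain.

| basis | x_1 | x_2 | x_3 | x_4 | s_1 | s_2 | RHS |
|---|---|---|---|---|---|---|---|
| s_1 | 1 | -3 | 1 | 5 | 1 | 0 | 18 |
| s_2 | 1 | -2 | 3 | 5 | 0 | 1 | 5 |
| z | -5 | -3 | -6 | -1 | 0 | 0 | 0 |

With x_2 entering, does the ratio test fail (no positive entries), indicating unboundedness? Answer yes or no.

Every constraint-row entry in column x_2 is ≤ 0, so increasing x_2 is unbounded.

yes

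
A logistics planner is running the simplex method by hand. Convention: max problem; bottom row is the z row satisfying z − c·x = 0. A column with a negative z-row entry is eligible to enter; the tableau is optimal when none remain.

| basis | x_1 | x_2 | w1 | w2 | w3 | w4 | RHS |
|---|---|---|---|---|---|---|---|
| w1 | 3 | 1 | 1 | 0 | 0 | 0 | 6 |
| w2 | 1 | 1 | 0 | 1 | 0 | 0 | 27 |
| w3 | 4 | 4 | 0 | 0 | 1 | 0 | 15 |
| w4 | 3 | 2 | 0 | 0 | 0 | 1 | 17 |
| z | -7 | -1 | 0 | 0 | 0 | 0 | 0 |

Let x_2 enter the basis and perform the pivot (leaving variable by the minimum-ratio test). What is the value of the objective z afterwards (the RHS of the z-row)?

15/4

Ratio test on column x_2 — row 1: 6/1 = 6; row 2: 27/1 = 27; row 3: 15/4 = 15/4; row 4: 17/2 = 17/2. Minimum is 15/4 at row 3 (w3 leaves); pivot element 4.
Pivot on row 3; the z-row RHS becomes 0 − (-1)·(15/4) = 15/4.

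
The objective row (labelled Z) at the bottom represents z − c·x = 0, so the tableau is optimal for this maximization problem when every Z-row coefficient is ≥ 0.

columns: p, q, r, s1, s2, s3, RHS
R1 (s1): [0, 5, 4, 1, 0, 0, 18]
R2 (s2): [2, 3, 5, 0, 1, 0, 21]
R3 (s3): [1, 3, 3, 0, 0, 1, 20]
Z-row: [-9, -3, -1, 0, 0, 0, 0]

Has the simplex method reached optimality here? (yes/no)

no

The Z-row has a negative entry -9 in column p, so it is not optimal.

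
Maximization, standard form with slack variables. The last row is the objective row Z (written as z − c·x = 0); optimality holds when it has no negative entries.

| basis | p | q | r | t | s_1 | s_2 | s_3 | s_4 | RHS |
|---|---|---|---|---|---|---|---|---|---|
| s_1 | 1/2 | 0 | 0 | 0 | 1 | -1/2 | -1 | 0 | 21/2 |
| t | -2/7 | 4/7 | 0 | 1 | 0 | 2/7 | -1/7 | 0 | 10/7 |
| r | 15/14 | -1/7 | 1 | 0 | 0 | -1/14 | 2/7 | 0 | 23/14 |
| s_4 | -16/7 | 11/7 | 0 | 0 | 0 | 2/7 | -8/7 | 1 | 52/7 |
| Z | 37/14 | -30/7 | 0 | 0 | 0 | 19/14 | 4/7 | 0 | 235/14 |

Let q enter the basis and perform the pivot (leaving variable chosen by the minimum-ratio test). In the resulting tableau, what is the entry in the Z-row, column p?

1/2

Ratio test on column q — row 1: entry 0 ≤ 0; row 2: (10/7)/(4/7) = 5/2; row 3: entry -1/7 ≤ 0; row 4: (52/7)/(11/7) = 52/11. Minimum is 5/2 at row 2 (t leaves); pivot element 4/7.
Divide row 2 by 4/7; eliminate column q from the other rows.
Z-row update in column p: 37/14 − (-30/7)·(-1/2) = 1/2.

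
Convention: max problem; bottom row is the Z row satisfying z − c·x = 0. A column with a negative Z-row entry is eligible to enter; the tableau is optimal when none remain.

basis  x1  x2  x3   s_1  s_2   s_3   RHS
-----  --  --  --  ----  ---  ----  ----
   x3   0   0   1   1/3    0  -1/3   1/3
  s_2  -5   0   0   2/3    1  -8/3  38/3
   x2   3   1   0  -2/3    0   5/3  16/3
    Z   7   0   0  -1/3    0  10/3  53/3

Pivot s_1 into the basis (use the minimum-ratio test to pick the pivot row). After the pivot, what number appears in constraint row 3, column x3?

2

Ratio test on column s_1 — row 1: (1/3)/(1/3) = 1; row 2: (38/3)/(2/3) = 19; row 3: entry -2/3 ≤ 0. Minimum is 1 at row 1 (x3 leaves); pivot element 1/3.
Divide row 1 by 1/3; eliminate column s_1 from the other rows.
Row 3 update in column x3: 0 − (-2/3)·3 = 2.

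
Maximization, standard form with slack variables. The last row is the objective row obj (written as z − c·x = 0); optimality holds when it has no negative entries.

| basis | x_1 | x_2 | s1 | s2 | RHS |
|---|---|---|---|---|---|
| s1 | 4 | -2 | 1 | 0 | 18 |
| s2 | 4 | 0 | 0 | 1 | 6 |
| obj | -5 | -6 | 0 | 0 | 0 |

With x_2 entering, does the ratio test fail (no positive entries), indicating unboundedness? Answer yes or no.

Every constraint-row entry in column x_2 is ≤ 0, so increasing x_2 is unbounded.

yes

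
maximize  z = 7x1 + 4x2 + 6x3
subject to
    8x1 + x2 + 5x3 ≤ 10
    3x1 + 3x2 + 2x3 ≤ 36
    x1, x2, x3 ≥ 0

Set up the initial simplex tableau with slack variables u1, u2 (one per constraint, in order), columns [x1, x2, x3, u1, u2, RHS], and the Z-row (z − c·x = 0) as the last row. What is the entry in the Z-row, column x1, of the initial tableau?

The Z-row carries the negated objective coefficients: the x1 entry is -7.

-7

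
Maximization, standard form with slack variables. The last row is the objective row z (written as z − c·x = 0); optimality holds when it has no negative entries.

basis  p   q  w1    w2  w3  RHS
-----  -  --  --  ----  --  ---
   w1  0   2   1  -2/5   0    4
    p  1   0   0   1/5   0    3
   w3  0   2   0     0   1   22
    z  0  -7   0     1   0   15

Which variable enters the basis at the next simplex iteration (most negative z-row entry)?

Negative z-row entries: q: -7.
The most negative is -7 in column q, so q enters.

q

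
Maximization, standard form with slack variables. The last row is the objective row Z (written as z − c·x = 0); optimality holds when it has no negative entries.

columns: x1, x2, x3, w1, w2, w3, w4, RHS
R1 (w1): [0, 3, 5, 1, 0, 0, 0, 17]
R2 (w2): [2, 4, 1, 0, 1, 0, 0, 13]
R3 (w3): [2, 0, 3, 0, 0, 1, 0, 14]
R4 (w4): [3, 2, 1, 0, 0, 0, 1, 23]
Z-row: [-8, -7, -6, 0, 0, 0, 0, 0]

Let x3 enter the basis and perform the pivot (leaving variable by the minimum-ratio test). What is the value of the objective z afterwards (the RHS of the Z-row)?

Ratio test on column x3 — row 1: 17/5 = 17/5; row 2: 13/1 = 13; row 3: 14/3 = 14/3; row 4: 23/1 = 23. Minimum is 17/5 at row 1 (w1 leaves); pivot element 5.
Pivot on row 1; the Z-row RHS becomes 0 − (-6)·(17/5) = 102/5.

102/5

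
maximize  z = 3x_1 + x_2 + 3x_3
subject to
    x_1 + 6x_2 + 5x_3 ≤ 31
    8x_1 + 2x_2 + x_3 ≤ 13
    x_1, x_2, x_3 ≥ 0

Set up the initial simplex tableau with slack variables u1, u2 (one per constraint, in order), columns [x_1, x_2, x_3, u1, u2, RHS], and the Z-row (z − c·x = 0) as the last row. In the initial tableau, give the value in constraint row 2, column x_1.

Constraint 2 has coefficient 8 on x_1.

8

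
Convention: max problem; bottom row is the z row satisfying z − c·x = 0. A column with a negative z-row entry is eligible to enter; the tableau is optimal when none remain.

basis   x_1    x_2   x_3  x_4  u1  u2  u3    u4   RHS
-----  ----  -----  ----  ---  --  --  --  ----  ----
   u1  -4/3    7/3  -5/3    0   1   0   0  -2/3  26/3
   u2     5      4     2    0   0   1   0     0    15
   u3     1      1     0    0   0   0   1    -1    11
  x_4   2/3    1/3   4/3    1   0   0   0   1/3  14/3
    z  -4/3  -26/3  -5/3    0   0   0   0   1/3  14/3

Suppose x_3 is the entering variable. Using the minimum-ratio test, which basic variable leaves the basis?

x_4

Column x_3 entries and ratios — u1: -5/3 ≤ 0, skip; u2: 15/2 = 15/2; u3: 0 ≤ 0, skip; x_4: (14/3)/(4/3) = 7/2.
Smallest ratio is 7/2 in the row of x_4, so x_4 leaves.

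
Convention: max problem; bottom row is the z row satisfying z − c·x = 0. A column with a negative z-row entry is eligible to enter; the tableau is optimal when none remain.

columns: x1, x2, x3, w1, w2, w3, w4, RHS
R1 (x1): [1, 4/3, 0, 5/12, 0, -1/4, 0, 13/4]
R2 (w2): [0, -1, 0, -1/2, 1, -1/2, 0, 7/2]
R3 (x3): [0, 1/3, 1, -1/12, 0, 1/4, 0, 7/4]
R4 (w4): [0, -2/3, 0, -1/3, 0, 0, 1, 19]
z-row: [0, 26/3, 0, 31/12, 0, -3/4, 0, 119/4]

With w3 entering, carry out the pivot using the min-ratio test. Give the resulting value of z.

Ratio test on column w3 — row 1: entry -1/4 ≤ 0; row 2: entry -1/2 ≤ 0; row 3: (7/4)/(1/4) = 7; row 4: entry 0 ≤ 0. Minimum is 7 at row 3 (x3 leaves); pivot element 1/4.
Pivot on row 3; the z-row RHS becomes 119/4 − (-3/4)·7 = 35.

35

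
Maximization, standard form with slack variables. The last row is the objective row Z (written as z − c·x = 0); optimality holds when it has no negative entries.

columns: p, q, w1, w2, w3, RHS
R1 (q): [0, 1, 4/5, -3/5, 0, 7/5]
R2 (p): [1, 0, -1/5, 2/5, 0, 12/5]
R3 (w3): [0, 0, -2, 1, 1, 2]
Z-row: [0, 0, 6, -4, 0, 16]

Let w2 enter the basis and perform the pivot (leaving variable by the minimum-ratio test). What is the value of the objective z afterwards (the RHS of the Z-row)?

24

Ratio test on column w2 — row 1: entry -3/5 ≤ 0; row 2: (12/5)/(2/5) = 6; row 3: 2/1 = 2. Minimum is 2 at row 3 (w3 leaves); pivot element 1.
Pivot on row 3; the Z-row RHS becomes 16 − (-4)·2 = 24.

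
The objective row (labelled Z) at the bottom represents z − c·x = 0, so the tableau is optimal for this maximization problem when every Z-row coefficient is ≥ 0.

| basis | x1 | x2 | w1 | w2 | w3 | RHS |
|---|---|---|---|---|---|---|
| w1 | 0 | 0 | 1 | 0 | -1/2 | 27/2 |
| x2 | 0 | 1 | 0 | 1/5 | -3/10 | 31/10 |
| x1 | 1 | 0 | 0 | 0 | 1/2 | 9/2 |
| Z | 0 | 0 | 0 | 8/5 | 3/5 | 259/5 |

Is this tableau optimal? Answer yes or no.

yes

Every Z-row coefficient is ≥ 0, so the tableau is optimal.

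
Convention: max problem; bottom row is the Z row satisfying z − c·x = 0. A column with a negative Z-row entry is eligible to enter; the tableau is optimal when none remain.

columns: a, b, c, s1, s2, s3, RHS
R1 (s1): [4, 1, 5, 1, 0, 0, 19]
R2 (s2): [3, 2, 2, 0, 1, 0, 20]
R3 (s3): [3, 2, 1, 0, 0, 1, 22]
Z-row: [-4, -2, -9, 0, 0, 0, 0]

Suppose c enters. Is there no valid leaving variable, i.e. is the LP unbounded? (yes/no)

no

Column c has positive entries in row(s) 1, 2, 3, so the ratio test bounds it — not unbounded.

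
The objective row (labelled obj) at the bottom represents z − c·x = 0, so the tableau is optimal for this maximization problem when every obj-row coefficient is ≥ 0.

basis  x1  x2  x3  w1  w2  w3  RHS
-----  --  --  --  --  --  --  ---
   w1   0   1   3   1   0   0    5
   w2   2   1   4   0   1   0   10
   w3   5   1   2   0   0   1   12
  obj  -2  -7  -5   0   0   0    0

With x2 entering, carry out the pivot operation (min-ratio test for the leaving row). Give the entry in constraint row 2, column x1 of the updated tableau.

Ratio test on column x2 — row 1: 5/1 = 5; row 2: 10/1 = 10; row 3: 12/1 = 12. Minimum is 5 at row 1 (w1 leaves); pivot element 1.
Divide row 1 by 1; eliminate column x2 from the other rows.
Row 2 update in column x1: 2 − 1·0 = 2.

2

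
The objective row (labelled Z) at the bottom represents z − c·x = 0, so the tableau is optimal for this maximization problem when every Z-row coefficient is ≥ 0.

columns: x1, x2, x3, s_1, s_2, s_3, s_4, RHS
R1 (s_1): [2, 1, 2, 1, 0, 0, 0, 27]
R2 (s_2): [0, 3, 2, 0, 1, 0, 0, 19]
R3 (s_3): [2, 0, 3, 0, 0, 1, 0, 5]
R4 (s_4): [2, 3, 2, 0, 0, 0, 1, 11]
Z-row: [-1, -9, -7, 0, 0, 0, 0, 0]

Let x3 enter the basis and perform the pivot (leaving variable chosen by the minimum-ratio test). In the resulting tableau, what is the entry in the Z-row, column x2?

Ratio test on column x3 — row 1: 27/2 = 27/2; row 2: 19/2 = 19/2; row 3: 5/3 = 5/3; row 4: 11/2 = 11/2. Minimum is 5/3 at row 3 (s_3 leaves); pivot element 3.
Divide row 3 by 3; eliminate column x3 from the other rows.
Z-row update in column x2: -9 − (-7)·0 = -9.

-9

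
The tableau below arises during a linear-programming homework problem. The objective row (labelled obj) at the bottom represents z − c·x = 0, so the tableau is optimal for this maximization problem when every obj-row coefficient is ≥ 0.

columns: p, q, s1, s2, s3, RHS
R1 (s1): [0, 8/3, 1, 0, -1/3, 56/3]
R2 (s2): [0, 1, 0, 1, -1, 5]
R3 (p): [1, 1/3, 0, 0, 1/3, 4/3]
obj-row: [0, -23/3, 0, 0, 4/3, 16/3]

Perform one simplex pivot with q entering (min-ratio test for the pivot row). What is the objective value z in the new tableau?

36

Ratio test on column q — row 1: (56/3)/(8/3) = 7; row 2: 5/1 = 5; row 3: (4/3)/(1/3) = 4. Minimum is 4 at row 3 (p leaves); pivot element 1/3.
Pivot on row 3; the obj-row RHS becomes 16/3 − (-23/3)·4 = 36.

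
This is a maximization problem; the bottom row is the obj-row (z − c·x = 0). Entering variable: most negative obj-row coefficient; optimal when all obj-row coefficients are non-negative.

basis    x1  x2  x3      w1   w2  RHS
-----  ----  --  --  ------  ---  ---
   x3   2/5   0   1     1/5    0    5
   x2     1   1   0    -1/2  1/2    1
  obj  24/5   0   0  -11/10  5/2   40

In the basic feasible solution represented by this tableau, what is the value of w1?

0

w1 is not in the basis, so in the current basic feasible solution w1 = 0.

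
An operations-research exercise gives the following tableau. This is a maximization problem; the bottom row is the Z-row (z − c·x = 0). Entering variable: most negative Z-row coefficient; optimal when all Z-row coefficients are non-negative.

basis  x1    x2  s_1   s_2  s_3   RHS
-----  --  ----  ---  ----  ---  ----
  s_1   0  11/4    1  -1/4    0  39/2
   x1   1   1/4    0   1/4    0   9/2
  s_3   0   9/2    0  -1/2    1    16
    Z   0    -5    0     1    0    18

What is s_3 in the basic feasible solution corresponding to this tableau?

s_3 is basic (row 3); its value is the RHS of that row, 16.

16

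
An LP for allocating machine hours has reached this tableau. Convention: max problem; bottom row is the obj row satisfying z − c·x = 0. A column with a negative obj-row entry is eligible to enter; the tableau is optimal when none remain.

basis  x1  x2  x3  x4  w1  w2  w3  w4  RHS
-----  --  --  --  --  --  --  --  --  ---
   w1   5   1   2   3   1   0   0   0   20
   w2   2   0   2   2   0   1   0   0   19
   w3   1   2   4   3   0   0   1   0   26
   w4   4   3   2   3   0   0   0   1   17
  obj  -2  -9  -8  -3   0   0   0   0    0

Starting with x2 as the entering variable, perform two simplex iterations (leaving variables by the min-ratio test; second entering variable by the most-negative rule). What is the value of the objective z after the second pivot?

62

Ratio test on column x2 — row 1: 20/1 = 20; row 2: entry 0 ≤ 0; row 3: 26/2 = 13; row 4: 17/3 = 17/3. Minimum is 17/3 at row 4 (w4 leaves); pivot element 3.
Pivot on row 4; the obj-row RHS becomes 0 − (-9)·(17/3) = 51.
Next entering variable (most negative obj-row entry -2): x3.
Ratio test on column x3 — row 1: (43/3)/(4/3) = 43/4; row 2: 19/2 = 19/2; row 3: (44/3)/(8/3) = 11/2; row 4: (17/3)/(2/3) = 17/2. Minimum is 11/2 at row 3 (w3 leaves); pivot element 8/3.
After the second pivot the obj-row RHS is 51 − (-2)·(11/2) = 62.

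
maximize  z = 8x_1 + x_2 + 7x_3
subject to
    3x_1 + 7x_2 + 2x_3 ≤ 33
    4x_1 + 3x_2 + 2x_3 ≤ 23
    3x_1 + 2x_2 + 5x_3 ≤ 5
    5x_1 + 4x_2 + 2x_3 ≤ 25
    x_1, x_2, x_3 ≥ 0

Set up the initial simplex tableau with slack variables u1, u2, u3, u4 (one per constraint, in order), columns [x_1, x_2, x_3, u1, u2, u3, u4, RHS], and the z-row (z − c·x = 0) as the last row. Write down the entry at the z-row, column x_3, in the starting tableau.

-7

The z-row carries the negated objective coefficients: the x_3 entry is -7.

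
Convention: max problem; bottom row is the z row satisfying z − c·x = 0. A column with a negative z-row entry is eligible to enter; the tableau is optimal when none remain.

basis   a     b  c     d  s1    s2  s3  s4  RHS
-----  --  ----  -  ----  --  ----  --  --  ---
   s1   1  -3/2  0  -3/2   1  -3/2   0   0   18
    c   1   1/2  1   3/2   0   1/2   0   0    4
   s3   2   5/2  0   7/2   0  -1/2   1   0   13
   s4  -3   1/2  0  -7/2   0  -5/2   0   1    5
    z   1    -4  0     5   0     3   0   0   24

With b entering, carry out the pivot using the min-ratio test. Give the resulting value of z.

224/5

Ratio test on column b — row 1: entry -3/2 ≤ 0; row 2: 4/(1/2) = 8; row 3: 13/(5/2) = 26/5; row 4: 5/(1/2) = 10. Minimum is 26/5 at row 3 (s3 leaves); pivot element 5/2.
Pivot on row 3; the z-row RHS becomes 24 − (-4)·(26/5) = 224/5.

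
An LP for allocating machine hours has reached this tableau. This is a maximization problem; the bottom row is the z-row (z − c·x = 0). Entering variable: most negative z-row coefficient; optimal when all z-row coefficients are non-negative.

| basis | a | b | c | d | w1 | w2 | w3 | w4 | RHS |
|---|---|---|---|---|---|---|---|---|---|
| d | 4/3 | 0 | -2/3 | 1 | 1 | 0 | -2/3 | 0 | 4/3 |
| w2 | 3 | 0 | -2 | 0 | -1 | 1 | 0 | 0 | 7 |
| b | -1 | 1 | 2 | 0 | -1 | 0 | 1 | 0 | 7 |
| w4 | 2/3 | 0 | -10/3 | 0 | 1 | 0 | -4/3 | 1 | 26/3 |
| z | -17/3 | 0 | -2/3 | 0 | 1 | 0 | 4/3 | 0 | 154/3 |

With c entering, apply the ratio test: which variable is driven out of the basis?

Column c entries and ratios — d: -2/3 ≤ 0, skip; w2: -2 ≤ 0, skip; b: 7/2 = 7/2; w4: -10/3 ≤ 0, skip.
Smallest ratio is 7/2 in the row of b, so b leaves.

b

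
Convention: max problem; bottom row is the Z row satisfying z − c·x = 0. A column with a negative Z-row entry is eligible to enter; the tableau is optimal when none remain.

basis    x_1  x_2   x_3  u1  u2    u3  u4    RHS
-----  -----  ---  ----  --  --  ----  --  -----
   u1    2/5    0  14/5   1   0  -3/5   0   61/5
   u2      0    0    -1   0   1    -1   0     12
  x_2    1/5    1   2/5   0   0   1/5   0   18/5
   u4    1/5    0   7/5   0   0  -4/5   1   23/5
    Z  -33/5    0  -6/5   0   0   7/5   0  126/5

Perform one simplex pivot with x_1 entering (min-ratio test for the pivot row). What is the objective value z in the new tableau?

144

Ratio test on column x_1 — row 1: (61/5)/(2/5) = 61/2; row 2: entry 0 ≤ 0; row 3: (18/5)/(1/5) = 18; row 4: (23/5)/(1/5) = 23. Minimum is 18 at row 3 (x_2 leaves); pivot element 1/5.
Pivot on row 3; the Z-row RHS becomes 126/5 − (-33/5)·18 = 144.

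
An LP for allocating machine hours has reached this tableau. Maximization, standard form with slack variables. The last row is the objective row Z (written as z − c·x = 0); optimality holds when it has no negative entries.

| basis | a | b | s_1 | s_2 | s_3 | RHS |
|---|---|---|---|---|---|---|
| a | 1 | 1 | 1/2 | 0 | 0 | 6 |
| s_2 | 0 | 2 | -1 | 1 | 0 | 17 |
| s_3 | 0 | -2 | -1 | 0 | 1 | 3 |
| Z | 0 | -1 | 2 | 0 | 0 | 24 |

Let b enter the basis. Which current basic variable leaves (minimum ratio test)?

a

Column b entries and ratios — a: 6/1 = 6; s_2: 17/2 = 17/2; s_3: -2 ≤ 0, skip.
Smallest ratio is 6 in the row of a, so a leaves.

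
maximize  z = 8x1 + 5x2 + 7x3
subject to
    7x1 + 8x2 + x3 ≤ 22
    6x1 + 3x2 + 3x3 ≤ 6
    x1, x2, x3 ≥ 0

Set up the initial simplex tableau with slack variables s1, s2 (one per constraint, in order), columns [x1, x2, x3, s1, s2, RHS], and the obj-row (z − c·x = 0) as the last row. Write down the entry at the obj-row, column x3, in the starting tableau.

The obj-row carries the negated objective coefficients: the x3 entry is -7.

-7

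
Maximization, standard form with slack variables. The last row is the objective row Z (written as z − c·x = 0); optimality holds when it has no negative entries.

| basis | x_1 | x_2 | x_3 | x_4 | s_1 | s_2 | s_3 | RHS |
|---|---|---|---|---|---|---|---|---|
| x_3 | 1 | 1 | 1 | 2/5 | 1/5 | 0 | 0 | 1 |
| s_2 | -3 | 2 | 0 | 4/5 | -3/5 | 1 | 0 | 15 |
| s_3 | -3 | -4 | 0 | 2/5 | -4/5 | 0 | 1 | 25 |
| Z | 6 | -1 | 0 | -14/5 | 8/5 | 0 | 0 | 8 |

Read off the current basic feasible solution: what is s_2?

s_2 is basic (row 2); its value is the RHS of that row, 15.

15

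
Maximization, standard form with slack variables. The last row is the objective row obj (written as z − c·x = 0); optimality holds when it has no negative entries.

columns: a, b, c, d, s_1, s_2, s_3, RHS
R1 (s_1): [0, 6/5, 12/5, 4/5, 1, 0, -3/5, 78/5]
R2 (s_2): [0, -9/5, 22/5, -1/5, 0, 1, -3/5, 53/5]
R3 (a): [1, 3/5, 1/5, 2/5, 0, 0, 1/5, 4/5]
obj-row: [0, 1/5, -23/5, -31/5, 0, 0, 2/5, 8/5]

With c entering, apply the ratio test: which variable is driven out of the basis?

s_2

Column c entries and ratios — s_1: (78/5)/(12/5) = 13/2; s_2: (53/5)/(22/5) = 53/22; a: (4/5)/(1/5) = 4.
Smallest ratio is 53/22 in the row of s_2, so s_2 leaves.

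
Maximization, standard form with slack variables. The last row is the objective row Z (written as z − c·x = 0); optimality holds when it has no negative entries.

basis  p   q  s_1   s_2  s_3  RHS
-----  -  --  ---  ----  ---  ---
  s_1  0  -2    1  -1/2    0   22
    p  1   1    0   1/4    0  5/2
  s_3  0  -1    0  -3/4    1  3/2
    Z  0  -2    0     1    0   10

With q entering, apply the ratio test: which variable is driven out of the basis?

Column q entries and ratios — s_1: -2 ≤ 0, skip; p: (5/2)/1 = 5/2; s_3: -1 ≤ 0, skip.
Smallest ratio is 5/2 in the row of p, so p leaves.

p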